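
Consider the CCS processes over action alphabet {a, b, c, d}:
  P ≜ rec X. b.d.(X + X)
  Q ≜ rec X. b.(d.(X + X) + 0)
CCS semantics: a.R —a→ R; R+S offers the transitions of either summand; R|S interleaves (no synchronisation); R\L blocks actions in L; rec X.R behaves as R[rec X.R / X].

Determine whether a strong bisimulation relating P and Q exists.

P ~ Q

P's transition system — 3 states:
  u0 = rec X. b.d.(X + X) | —b→ u1
  u1 = d.((rec X. b.d.(X + X)) + (rec X. b.d.(X + X))) | —d→ u2
  u2 = (rec X. b.d.(X + X)) + (rec X. b.d.(X + X)) | —b→ u1
Q's transition system — 3 states:
  v0 = rec X. b.(d.(X + X) + 0) | —b→ v1
  v1 = d.((rec X. b.(d.(X + X) + 0)) + (rec X. b.(d.(X + X) + 0))) + 0 | —d→ v2
  v2 = (rec X. b.(d.(X + X) + 0)) + (rec X. b.(d.(X + X) + 0)) | —b→ v1
Bisimilarity quotient blocks:
  B0 = {u0, u2, v0, v2}
  B1 = {u1, v1}
u0 ∈ B0, v0 ∈ B0 → same block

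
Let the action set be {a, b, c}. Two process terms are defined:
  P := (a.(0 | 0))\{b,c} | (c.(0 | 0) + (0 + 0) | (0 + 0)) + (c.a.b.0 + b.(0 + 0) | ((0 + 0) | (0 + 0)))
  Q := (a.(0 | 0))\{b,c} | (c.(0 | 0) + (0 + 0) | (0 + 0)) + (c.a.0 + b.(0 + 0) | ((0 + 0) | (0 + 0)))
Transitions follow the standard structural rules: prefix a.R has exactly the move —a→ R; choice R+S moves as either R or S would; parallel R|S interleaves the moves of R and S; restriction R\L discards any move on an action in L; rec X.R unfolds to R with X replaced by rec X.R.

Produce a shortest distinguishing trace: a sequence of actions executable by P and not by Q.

Reachable graph of P (8 states):
  m0 = (a.(0 | 0))\{b,c} | (c.(0 | 0) + (0 + 0) | (0 + 0)) + (c.a.b.0 + b.(0 + 0) | ((0 + 0) | (0 + 0))) :: ··a··> m1, ··b··> m2, ··c··> m3, ··c··> m4
  m1 = (0 | 0)\{b,c} | (c.(0 | 0) + (0 + 0) | (0 + 0)) :: ··c··> m5
  m2 = (0 + 0) | ((0 + 0) | (0 + 0)) :: ·
  m3 = (a.(0 | 0))\{b,c} | (0 | 0) :: ··a··> m5
  m4 = a.b.0 :: ··a··> m6
  m5 = (0 | 0)\{b,c} | (0 | 0) :: ·
  m6 = b.0 :: ··b··> m7
  m7 = 0 :: ·
Reachable graph of Q (7 states):
  n0 = (a.(0 | 0))\{b,c} | (c.(0 | 0) + (0 + 0) | (0 + 0)) + (c.a.0 + b.(0 + 0) | ((0 + 0) | (0 + 0))) :: ··a··> n1, ··b··> n2, ··c··> n3, ··c··> n4
  n1 = (0 | 0)\{b,c} | (c.(0 | 0) + (0 + 0) | (0 + 0)) :: ··c··> n5
  n2 = (0 + 0) | ((0 + 0) | (0 + 0)) :: ·
  n3 = (a.(0 | 0))\{b,c} | (0 | 0) :: ··a··> n5
  n4 = a.0 :: ··a··> n6
  n5 = (0 | 0)\{b,c} | (0 | 0) :: ·
  n6 = 0 :: ·
Executing cab from P (initial set {m0}):
  after c @ step 1: {m3, m4}
  after a @ step 2: {m5, m6}
  after b @ step 3: {m7}
  — P admits the full trace.
Executing cab from Q (initial set {n0}):
  after c @ step 1: {n3, n4}
  after a @ step 2: {n5, n6}
  after b @ step 3: no successor for Q

cab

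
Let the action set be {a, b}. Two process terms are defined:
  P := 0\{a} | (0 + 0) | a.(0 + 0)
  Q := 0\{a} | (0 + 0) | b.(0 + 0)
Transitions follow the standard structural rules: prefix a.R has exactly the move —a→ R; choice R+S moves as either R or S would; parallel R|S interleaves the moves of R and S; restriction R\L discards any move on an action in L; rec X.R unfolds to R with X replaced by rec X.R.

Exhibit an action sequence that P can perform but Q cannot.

LTS(P): 2 reachable states
  m0 = 0\{a} | (0 + 0) | a.(0 + 0) ⊢ --a--▸ m1
  m1 = 0\{a} | (0 + 0) | (0 + 0) ⊢ deadlocked
LTS(Q): 2 reachable states
  n0 = 0\{a} | (0 + 0) | b.(0 + 0) ⊢ --b--▸ n1
  n1 = 0\{a} | (0 + 0) | (0 + 0) ⊢ deadlocked
Trace ⟨a⟩ through P, begin at {m0}:
  [1] a ⇒ {m1}
  P completes σ.
Trace ⟨a⟩ through Q, begin at {n0}:
  [1] a ⇒ no successor for Q

a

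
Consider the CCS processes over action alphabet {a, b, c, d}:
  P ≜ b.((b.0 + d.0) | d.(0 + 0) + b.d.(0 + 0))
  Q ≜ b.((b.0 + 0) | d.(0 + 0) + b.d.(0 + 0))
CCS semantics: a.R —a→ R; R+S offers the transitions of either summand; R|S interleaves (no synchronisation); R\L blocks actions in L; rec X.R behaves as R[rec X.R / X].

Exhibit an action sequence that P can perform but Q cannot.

bdd

LTS(P): 7 reachable states
  s0 = b.((b.0 + d.0) | d.(0 + 0) + b.d.(0 + 0)) has moves —b→ s1
  s1 = (b.0 + d.0) | d.(0 + 0) + b.d.(0 + 0) has moves —b→ s2, —b→ s3, —d→ s2, —d→ s4
  s2 = 0 | d.(0 + 0) has moves —d→ s5
  s3 = d.(0 + 0) has moves —d→ s6
  s4 = (b.0 + d.0) | (0 + 0) has moves —b→ s5, —d→ s5
  s5 = 0 | (0 + 0) has moves deadlocked
  s6 = 0 + 0 has moves deadlocked
LTS(Q): 7 reachable states
  t0 = b.((b.0 + 0) | d.(0 + 0) + b.d.(0 + 0)) has moves —b→ t1
  t1 = (b.0 + 0) | d.(0 + 0) + b.d.(0 + 0) has moves —b→ t2, —b→ t3, —d→ t4
  t2 = 0 | d.(0 + 0) has moves —d→ t5
  t3 = d.(0 + 0) has moves —d→ t6
  t4 = (b.0 + 0) | (0 + 0) has moves —b→ t5
  t5 = 0 | (0 + 0) has moves deadlocked
  t6 = 0 + 0 has moves deadlocked
Run σ = ⟨bdd⟩ on P: start {s0}
  step 1 (b): {s1}
  step 2 (d): {s2, s4}
  step 3 (d): {s5}
  P completes σ.
Run σ = ⟨bdd⟩ on Q: start {t0}
  step 1 (b): {t1}
  step 2 (d): {t4}
  step 3 (d): no successor for Q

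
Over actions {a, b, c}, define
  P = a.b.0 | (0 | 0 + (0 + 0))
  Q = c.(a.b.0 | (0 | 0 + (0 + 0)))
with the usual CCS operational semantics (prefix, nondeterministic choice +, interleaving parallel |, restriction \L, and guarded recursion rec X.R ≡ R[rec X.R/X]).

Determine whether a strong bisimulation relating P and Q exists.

not bisimilar

LTS(P): 3 reachable states
  s0 = a.b.0 | (0 | 0 + (0 + 0)) :: ··a··> s1
  s1 = b.0 | (0 | 0 + (0 + 0)) :: ··b··> s2
  s2 = 0 | (0 | 0 + (0 + 0)) :: ∅
LTS(Q): 4 reachable states
  t0 = c.(a.b.0 | (0 | 0 + (0 + 0))) :: ··c··> t1
  t1 = a.b.0 | (0 | 0 + (0 + 0)) :: ··a··> t2
  t2 = b.0 | (0 | 0 + (0 + 0)) :: ··b··> t3
  t3 = 0 | (0 | 0 + (0 + 0)) :: ∅
Partition-refinement fixed point:
  B0 = {s0, t1}
  B1 = {s1, t2}
  B2 = {s2, t3}
  B3 = {t0}
s0 ∈ B0, t0 ∈ B3 → different blocks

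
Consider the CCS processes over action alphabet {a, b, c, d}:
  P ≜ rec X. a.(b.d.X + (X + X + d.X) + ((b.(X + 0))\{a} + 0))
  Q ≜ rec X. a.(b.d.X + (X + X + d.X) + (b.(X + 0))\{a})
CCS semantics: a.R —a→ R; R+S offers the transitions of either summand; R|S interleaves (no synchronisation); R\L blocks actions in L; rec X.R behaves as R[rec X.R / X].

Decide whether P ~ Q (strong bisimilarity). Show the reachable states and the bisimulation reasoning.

P ~ Q

Reachable graph of P (4 states):
  u0 = rec X. a.(b.d.X + (X + X + d.X) + ((b.(X + 0))\{a} + 0)) → --a--▸ u1
  u1 = b.d.(rec X. a.(b.d.X + (X + X + d.X) + ((b.(X + 0))\{a} + 0))) + ((rec X. a.(b.d.X + (X + X + d.X) + ((b.(X + 0))\{a} + 0))) + (rec X. a.(b.d.X + (X + X + d.X) + ((b.(X + 0))\{a} + 0))) + d.(rec X. a.(b.d.X + (X + X + d.X) + ((b.(X + 0))\{a} + 0)))) + ((b.((rec X. a.(b.d.X + (X + X + d.X) + ((b.(X + 0))\{a} + 0))) + 0))\{a} + 0) → --a--▸ u1, --b--▸ u2, --b--▸ u3, --d--▸ u0
  u2 = ((rec X. a.(b.d.X + (X + X + d.X) + ((b.(X + 0))\{a} + 0))) + 0)\{a} → deadlocked
  u3 = d.(rec X. a.(b.d.X + (X + X + d.X) + ((b.(X + 0))\{a} + 0))) → --d--▸ u0
Reachable graph of Q (4 states):
  v0 = rec X. a.(b.d.X + (X + X + d.X) + (b.(X + 0))\{a}) → --a--▸ v1
  v1 = b.d.(rec X. a.(b.d.X + (X + X + d.X) + (b.(X + 0))\{a})) + ((rec X. a.(b.d.X + (X + X + d.X) + (b.(X + 0))\{a})) + (rec X. a.(b.d.X + (X + X + d.X) + (b.(X + 0))\{a})) + d.(rec X. a.(b.d.X + (X + X + d.X) + (b.(X + 0))\{a}))) + (b.((rec X. a.(b.d.X + (X + X + d.X) + (b.(X + 0))\{a})) + 0))\{a} → --a--▸ v1, --b--▸ v2, --b--▸ v3, --d--▸ v0
  v2 = ((rec X. a.(b.d.X + (X + X + d.X) + (b.(X + 0))\{a})) + 0)\{a} → deadlocked
  v3 = d.(rec X. a.(b.d.X + (X + X + d.X) + (b.(X + 0))\{a})) → --d--▸ v0
Coarsest stable partition (strong bisimilarity classes):
  B0 = {u0, v0}
  B1 = {u1, v1}
  B2 = {u2, v2}
  B3 = {u3, v3}
u0 ∈ B0, v0 ∈ B0 → same block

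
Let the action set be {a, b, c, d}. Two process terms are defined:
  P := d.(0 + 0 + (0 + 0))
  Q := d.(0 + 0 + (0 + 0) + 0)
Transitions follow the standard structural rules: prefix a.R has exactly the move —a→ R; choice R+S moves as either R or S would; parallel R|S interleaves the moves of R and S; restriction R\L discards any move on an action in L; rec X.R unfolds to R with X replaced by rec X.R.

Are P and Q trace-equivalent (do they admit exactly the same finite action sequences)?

P's transition system — 2 states:
  s0 = d.(0 + 0 + (0 + 0)) :: --d--▸ s1
  s1 = 0 + 0 + (0 + 0) :: (no moves)
Q's transition system — 2 states:
  t0 = d.(0 + 0 + (0 + 0) + 0) :: --d--▸ t1
  t1 = 0 + 0 + (0 + 0) + 0 :: (no moves)
Bisimilarity quotient blocks:
  B0 = {s0, t0}
  B1 = {s1, t1}
s0 ∈ B0, t0 ∈ B0 → same block
Bisimilar ⇒ trace-equivalent.

YES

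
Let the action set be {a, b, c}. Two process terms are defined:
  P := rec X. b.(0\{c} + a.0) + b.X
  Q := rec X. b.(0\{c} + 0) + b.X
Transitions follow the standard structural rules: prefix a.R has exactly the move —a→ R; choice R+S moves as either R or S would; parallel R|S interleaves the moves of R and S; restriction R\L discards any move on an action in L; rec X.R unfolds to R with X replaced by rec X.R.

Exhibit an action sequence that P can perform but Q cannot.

LTS(P): 3 reachable states
  m0 = rec X. b.(0\{c} + a.0) + b.X → —b→ m0, —b→ m1
  m1 = 0\{c} + a.0 → —a→ m2
  m2 = 0 → ∅
LTS(Q): 2 reachable states
  n0 = rec X. b.(0\{c} + 0) + b.X → —b→ n0, —b→ n1
  n1 = 0\{c} + 0 → ∅
Run σ = ⟨ba⟩ on P: start {m0}
  step 1 (b): {m0, m1}
  step 2 (a): {m2}
  P completes σ.
Run σ = ⟨ba⟩ on Q: start {n0}
  step 1 (b): {n0, n1}
  step 2 (a): ∅  — Q cannot continue

ba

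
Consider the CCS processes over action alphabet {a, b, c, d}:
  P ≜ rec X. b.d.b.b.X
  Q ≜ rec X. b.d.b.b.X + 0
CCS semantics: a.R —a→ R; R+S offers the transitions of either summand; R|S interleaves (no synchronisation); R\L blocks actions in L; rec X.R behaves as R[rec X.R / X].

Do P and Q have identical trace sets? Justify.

P's transition system — 4 states:
  u0 = rec X. b.d.b.b.X → ··b··> u1
  u1 = d.b.b.(rec X. b.d.b.b.X) → ··d··> u2
  u2 = b.b.(rec X. b.d.b.b.X) → ··b··> u3
  u3 = b.(rec X. b.d.b.b.X) → ··b··> u0
Q's transition system — 4 states:
  v0 = rec X. b.d.b.b.X + 0 → ··b··> v1
  v1 = d.b.b.(rec X. b.d.b.b.X + 0) → ··d··> v2
  v2 = b.b.(rec X. b.d.b.b.X + 0) → ··b··> v3
  v3 = b.(rec X. b.d.b.b.X + 0) → ··b··> v0
Partition-refinement fixed point:
  B0 = {u0, v0}
  B1 = {u1, v1}
  B2 = {u2, v2}
  B3 = {u3, v3}
u0 ∈ B0, v0 ∈ B0 → same block
Bisimilar ⇒ trace-equivalent.

traces(P) = traces(Q)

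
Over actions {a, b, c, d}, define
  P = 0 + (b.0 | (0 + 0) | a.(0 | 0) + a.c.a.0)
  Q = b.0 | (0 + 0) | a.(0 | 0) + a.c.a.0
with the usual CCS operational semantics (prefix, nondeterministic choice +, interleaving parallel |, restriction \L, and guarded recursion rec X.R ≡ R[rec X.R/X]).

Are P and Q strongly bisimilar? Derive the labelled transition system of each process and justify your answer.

Reachable graph of P (7 states):
  s0 = 0 + (b.0 | (0 + 0) | a.(0 | 0) + a.c.a.0) :: ··a··> s1, ··a··> s2, ··b··> s3
  s1 = b.0 | (0 + 0) | (0 | 0) :: ··b··> s4
  s2 = c.a.0 :: ··c··> s5
  s3 = 0 | (0 + 0) | a.(0 | 0) :: ··a··> s4
  s4 = 0 | (0 + 0) | (0 | 0) :: ∅
  s5 = a.0 :: ··a··> s6
  s6 = 0 :: ∅
Reachable graph of Q (7 states):
  t0 = b.0 | (0 + 0) | a.(0 | 0) + a.c.a.0 :: ··a··> t1, ··a··> t2, ··b··> t3
  t1 = b.0 | (0 + 0) | (0 | 0) :: ··b··> t4
  t2 = c.a.0 :: ··c··> t5
  t3 = 0 | (0 + 0) | a.(0 | 0) :: ··a··> t4
  t4 = 0 | (0 + 0) | (0 | 0) :: ∅
  t5 = a.0 :: ··a··> t6
  t6 = 0 :: ∅
Partition-refinement fixed point:
  B0 = {s0, t0}
  B1 = {s1, t1}
  B2 = {s4, s6, t4, t6}
  B3 = {s3, s5, t3, t5}
  B4 = {s2, t2}
s0 ∈ B0, t0 ∈ B0 → same block

YES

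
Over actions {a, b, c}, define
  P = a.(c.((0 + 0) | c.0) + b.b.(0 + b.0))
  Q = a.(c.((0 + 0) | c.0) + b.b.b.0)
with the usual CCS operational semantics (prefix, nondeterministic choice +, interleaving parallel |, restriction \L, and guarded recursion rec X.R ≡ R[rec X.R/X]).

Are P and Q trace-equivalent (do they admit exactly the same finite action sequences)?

LTS(P): 7 reachable states
  p0 = a.(c.((0 + 0) | c.0) + b.b.(0 + b.0)) → ··a··> p1
  p1 = c.((0 + 0) | c.0) + b.b.(0 + b.0) → ··b··> p2, ··c··> p3
  p2 = b.(0 + b.0) → ··b··> p4
  p3 = (0 + 0) | c.0 → ··c··> p5
  p4 = 0 + b.0 → ··b··> p6
  p5 = (0 + 0) | 0 → (no moves)
  p6 = 0 → (no moves)
LTS(Q): 7 reachable states
  q0 = a.(c.((0 + 0) | c.0) + b.b.b.0) → ··a··> q1
  q1 = c.((0 + 0) | c.0) + b.b.b.0 → ··b··> q2, ··c··> q3
  q2 = b.b.0 → ··b··> q4
  q3 = (0 + 0) | c.0 → ··c··> q5
  q4 = b.0 → ··b··> q6
  q5 = (0 + 0) | 0 → (no moves)
  q6 = 0 → (no moves)
Partition-refinement fixed point:
  B0 = {p0, q0}
  B1 = {p1, q1}
  B2 = {p2, q2}
  B3 = {p4, q4}
  B4 = {p5, p6, q5, q6}
  B5 = {p3, q3}
p0 ∈ B0, q0 ∈ B0 → same block
Bisimilar ⇒ trace-equivalent.

YES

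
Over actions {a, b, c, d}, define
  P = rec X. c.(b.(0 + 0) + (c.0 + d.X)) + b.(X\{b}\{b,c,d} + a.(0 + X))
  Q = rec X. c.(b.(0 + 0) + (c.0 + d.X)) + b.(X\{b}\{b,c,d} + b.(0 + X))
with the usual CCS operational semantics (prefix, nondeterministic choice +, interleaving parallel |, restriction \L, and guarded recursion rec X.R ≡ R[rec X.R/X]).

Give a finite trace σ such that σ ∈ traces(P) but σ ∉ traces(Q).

ba

Reachable graph of P (6 states):
  s0 = rec X. c.(b.(0 + 0) + (c.0 + d.X)) + b.(X\{b}\{b,c,d} + a.(0 + X)) :: ··b··> s1, ··c··> s2
  s1 = (rec X. c.(b.(0 + 0) + (c.0 + d.X)) + b.(X\{b}\{b,c,d} + a.(0 + X)))\{b}\{b,c,d} + a.(0 + (rec X. c.(b.(0 + 0) + (c.0 + d.X)) + b.(X\{b}\{b,c,d} + a.(0 + X)))) :: ··a··> s3
  s2 = b.(0 + 0) + (c.0 + d.(rec X. c.(b.(0 + 0) + (c.0 + d.X)) + b.(X\{b}\{b,c,d} + a.(0 + X)))) :: ··b··> s4, ··c··> s5, ··d··> s0
  s3 = 0 + (rec X. c.(b.(0 + 0) + (c.0 + d.X)) + b.(X\{b}\{b,c,d} + a.(0 + X))) :: ··b··> s1, ··c··> s2
  s4 = 0 + 0 :: stopped
  s5 = 0 :: stopped
Reachable graph of Q (6 states):
  t0 = rec X. c.(b.(0 + 0) + (c.0 + d.X)) + b.(X\{b}\{b,c,d} + b.(0 + X)) :: ··b··> t1, ··c··> t2
  t1 = (rec X. c.(b.(0 + 0) + (c.0 + d.X)) + b.(X\{b}\{b,c,d} + b.(0 + X)))\{b}\{b,c,d} + b.(0 + (rec X. c.(b.(0 + 0) + (c.0 + d.X)) + b.(X\{b}\{b,c,d} + b.(0 + X)))) :: ··b··> t3
  t2 = b.(0 + 0) + (c.0 + d.(rec X. c.(b.(0 + 0) + (c.0 + d.X)) + b.(X\{b}\{b,c,d} + b.(0 + X)))) :: ··b··> t4, ··c··> t5, ··d··> t0
  t3 = 0 + (rec X. c.(b.(0 + 0) + (c.0 + d.X)) + b.(X\{b}\{b,c,d} + b.(0 + X))) :: ··b··> t1, ··c··> t2
  t4 = 0 + 0 :: stopped
  t5 = 0 :: stopped
Run σ = ⟨ba⟩ on P: start {s0}
  [1] b ⇒ {s1}
  [2] a ⇒ {s3}
  P completes σ.
Run σ = ⟨ba⟩ on Q: start {t0}
  [1] b ⇒ {t1}
  [2] a ⇒ ∅ (Q stuck)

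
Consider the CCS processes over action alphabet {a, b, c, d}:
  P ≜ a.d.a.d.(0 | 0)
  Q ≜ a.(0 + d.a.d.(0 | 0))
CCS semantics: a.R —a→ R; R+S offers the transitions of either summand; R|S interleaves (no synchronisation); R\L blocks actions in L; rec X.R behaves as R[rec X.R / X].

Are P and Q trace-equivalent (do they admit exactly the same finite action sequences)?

Reachable graph of P (5 states):
  s0 = a.d.a.d.(0 | 0) | --a--▸ s1
  s1 = d.a.d.(0 | 0) | --d--▸ s2
  s2 = a.d.(0 | 0) | --a--▸ s3
  s3 = d.(0 | 0) | --d--▸ s4
  s4 = 0 | 0 | (no moves)
Reachable graph of Q (5 states):
  t0 = a.(0 + d.a.d.(0 | 0)) | --a--▸ t1
  t1 = 0 + d.a.d.(0 | 0) | --d--▸ t2
  t2 = a.d.(0 | 0) | --a--▸ t3
  t3 = d.(0 | 0) | --d--▸ t4
  t4 = 0 | 0 | (no moves)
Bisimilarity quotient blocks:
  B0 = {s0, t0}
  B1 = {s1, t1}
  B2 = {s2, t2}
  B3 = {s3, t3}
  B4 = {s4, t4}
s0 ∈ B0, t0 ∈ B0 → same block
Bisimilar ⇒ trace-equivalent.

YES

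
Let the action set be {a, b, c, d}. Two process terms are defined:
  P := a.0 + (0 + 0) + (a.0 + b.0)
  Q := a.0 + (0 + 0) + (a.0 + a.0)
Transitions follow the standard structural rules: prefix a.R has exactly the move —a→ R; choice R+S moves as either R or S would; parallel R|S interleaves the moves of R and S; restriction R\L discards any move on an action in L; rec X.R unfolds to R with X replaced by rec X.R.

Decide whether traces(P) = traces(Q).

NO — witness ⟨b⟩

P's transition system — 2 states:
  s0 = a.0 + (0 + 0) + (a.0 + b.0) | -a-> s1, -b-> s1
  s1 = 0 | stopped
Q's transition system — 2 states:
  t0 = a.0 + (0 + 0) + (a.0 + a.0) | -a-> t1
  t1 = 0 | stopped
Run σ = ⟨b⟩ on P: start {s0}
  step 1 (b): {s1}
  — P admits the full trace.
Run σ = ⟨b⟩ on Q: start {t0}
  step 1 (b): ∅ (Q stuck)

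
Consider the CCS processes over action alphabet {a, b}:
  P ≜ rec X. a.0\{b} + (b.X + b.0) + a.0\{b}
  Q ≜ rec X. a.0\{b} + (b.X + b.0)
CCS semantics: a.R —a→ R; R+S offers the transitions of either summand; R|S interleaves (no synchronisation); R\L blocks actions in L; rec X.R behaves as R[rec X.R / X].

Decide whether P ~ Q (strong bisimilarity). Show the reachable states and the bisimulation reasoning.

YES

P's transition system — 3 states:
  p0 = rec X. a.0\{b} + (b.X + b.0) + a.0\{b} :: —a→ p1, —b→ p0, —b→ p2
  p1 = 0\{b} :: ·
  p2 = 0 :: ·
Q's transition system — 3 states:
  q0 = rec X. a.0\{b} + (b.X + b.0) :: —a→ q1, —b→ q0, —b→ q2
  q1 = 0\{b} :: ·
  q2 = 0 :: ·
Bisimilarity quotient blocks:
  B0 = {p0, q0}
  B1 = {p1, p2, q1, q2}
p0 ∈ B0, q0 ∈ B0 → same block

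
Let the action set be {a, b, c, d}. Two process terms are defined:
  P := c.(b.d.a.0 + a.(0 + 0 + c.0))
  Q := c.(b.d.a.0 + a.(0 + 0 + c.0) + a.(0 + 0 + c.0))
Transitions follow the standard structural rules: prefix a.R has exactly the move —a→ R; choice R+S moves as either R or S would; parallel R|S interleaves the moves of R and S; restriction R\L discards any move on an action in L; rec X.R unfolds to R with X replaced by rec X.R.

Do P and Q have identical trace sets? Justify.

P's transition system — 6 states:
  u0 = c.(b.d.a.0 + a.(0 + 0 + c.0)) | --c--▸ u1
  u1 = b.d.a.0 + a.(0 + 0 + c.0) | --a--▸ u2, --b--▸ u3
  u2 = 0 + 0 + c.0 | --c--▸ u4
  u3 = d.a.0 | --d--▸ u5
  u4 = 0 | (no moves)
  u5 = a.0 | --a--▸ u4
Q's transition system — 6 states:
  v0 = c.(b.d.a.0 + a.(0 + 0 + c.0) + a.(0 + 0 + c.0)) | --c--▸ v1
  v1 = b.d.a.0 + a.(0 + 0 + c.0) + a.(0 + 0 + c.0) | --a--▸ v2, --b--▸ v3
  v2 = 0 + 0 + c.0 | --c--▸ v4
  v3 = d.a.0 | --d--▸ v5
  v4 = 0 | (no moves)
  v5 = a.0 | --a--▸ v4
Partition-refinement fixed point:
  B0 = {u0, v0}
  B1 = {u1, v1}
  B2 = {u3, v3}
  B3 = {u5, v5}
  B4 = {u4, v4}
  B5 = {u2, v2}
u0 ∈ B0, v0 ∈ B0 → same block
Bisimilar ⇒ trace-equivalent.

trace-equivalent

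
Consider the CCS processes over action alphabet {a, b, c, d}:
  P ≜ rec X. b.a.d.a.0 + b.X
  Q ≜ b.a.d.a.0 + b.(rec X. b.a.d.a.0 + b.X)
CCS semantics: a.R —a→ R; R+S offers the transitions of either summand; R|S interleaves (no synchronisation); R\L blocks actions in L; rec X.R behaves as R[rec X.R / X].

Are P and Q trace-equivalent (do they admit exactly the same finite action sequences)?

YES

Reachable graph of P (5 states):
  p0 = rec X. b.a.d.a.0 + b.X :: —b→ p0, —b→ p1
  p1 = a.d.a.0 :: —a→ p2
  p2 = d.a.0 :: —d→ p3
  p3 = a.0 :: —a→ p4
  p4 = 0 :: ·
Reachable graph of Q (6 states):
  q0 = b.a.d.a.0 + b.(rec X. b.a.d.a.0 + b.X) :: —b→ q1, —b→ q2
  q1 = a.d.a.0 :: —a→ q3
  q2 = rec X. b.a.d.a.0 + b.X :: —b→ q1, —b→ q2
  q3 = d.a.0 :: —d→ q4
  q4 = a.0 :: —a→ q5
  q5 = 0 :: ·
Partition-refinement fixed point:
  B0 = {p0, q0, q2}
  B1 = {p1, q1}
  B2 = {p2, q3}
  B3 = {p3, q4}
  B4 = {p4, q5}
p0 ∈ B0, q0 ∈ B0 → same block
Bisimilar ⇒ trace-equivalent.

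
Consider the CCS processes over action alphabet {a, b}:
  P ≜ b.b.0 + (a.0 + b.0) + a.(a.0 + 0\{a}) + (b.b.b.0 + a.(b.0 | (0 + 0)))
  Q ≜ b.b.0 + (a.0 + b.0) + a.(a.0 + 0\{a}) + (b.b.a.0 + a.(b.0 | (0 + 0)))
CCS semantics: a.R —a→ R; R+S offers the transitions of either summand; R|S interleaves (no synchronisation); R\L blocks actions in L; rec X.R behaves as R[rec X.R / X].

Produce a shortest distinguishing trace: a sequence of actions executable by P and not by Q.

bbb

Reachable graph of P (7 states):
  u0 = b.b.0 + (a.0 + b.0) + a.(a.0 + 0\{a}) + (b.b.b.0 + a.(b.0 | (0 + 0))) has moves —a→ u1, —a→ u2, —a→ u3, —b→ u1, —b→ u4, —b→ u5
  u1 = 0 has moves deadlocked
  u2 = a.0 + 0\{a} has moves —a→ u1
  u3 = b.0 | (0 + 0) has moves —b→ u6
  u4 = b.0 has moves —b→ u1
  u5 = b.b.0 has moves —b→ u4
  u6 = 0 | (0 + 0) has moves deadlocked
Reachable graph of Q (8 states):
  v0 = b.b.0 + (a.0 + b.0) + a.(a.0 + 0\{a}) + (b.b.a.0 + a.(b.0 | (0 + 0))) has moves —a→ v1, —a→ v2, —a→ v3, —b→ v1, —b→ v4, —b→ v5
  v1 = 0 has moves deadlocked
  v2 = a.0 + 0\{a} has moves —a→ v1
  v3 = b.0 | (0 + 0) has moves —b→ v6
  v4 = b.0 has moves —b→ v1
  v5 = b.a.0 has moves —b→ v7
  v6 = 0 | (0 + 0) has moves deadlocked
  v7 = a.0 has moves —a→ v1
Run σ = ⟨bbb⟩ on P: start {u0}
  step 1 (b): {u1, u4, u5}
  step 2 (b): {u1, u4}
  step 3 (b): {u1}
  — P admits the full trace.
Run σ = ⟨bbb⟩ on Q: start {v0}
  step 1 (b): {v1, v4, v5}
  step 2 (b): {v1, v7}
  step 3 (b): ∅ (Q stuck)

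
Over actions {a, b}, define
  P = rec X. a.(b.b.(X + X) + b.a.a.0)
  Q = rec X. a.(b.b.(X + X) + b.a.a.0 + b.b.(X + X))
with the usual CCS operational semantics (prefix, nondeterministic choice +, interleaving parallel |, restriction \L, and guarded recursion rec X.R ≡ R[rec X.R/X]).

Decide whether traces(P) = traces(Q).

P's transition system — 7 states:
  m0 = rec X. a.(b.b.(X + X) + b.a.a.0) → ··a··> m1
  m1 = b.b.((rec X. a.(b.b.(X + X) + b.a.a.0)) + (rec X. a.(b.b.(X + X) + b.a.a.0))) + b.a.a.0 → ··b··> m2, ··b··> m3
  m2 = a.a.0 → ··a··> m4
  m3 = b.((rec X. a.(b.b.(X + X) + b.a.a.0)) + (rec X. a.(b.b.(X + X) + b.a.a.0))) → ··b··> m5
  m4 = a.0 → ··a··> m6
  m5 = (rec X. a.(b.b.(X + X) + b.a.a.0)) + (rec X. a.(b.b.(X + X) + b.a.a.0)) → ··a··> m1
  m6 = 0 → ·
Q's transition system — 7 states:
  n0 = rec X. a.(b.b.(X + X) + b.a.a.0 + b.b.(X + X)) → ··a··> n1
  n1 = b.b.((rec X. a.(b.b.(X + X) + b.a.a.0 + b.b.(X + X))) + (rec X. a.(b.b.(X + X) + b.a.a.0 + b.b.(X + X)))) + b.a.a.0 + b.b.((rec X. a.(b.b.(X + X) + b.a.a.0 + b.b.(X + X))) + (rec X. a.(b.b.(X + X) + b.a.a.0 + b.b.(X + X)))) → ··b··> n2, ··b··> n3
  n2 = a.a.0 → ··a··> n4
  n3 = b.((rec X. a.(b.b.(X + X) + b.a.a.0 + b.b.(X + X))) + (rec X. a.(b.b.(X + X) + b.a.a.0 + b.b.(X + X)))) → ··b··> n5
  n4 = a.0 → ··a··> n6
  n5 = (rec X. a.(b.b.(X + X) + b.a.a.0 + b.b.(X + X))) + (rec X. a.(b.b.(X + X) + b.a.a.0 + b.b.(X + X))) → ··a··> n1
  n6 = 0 → ·
Bisimilarity quotient blocks:
  B0 = {m0, m5, n0, n5}
  B1 = {m1, n1}
  B2 = {m2, n2}
  B3 = {m4, n4}
  B4 = {m6, n6}
  B5 = {m3, n3}
m0 ∈ B0, n0 ∈ B0 → same block
Bisimilar ⇒ trace-equivalent.

YES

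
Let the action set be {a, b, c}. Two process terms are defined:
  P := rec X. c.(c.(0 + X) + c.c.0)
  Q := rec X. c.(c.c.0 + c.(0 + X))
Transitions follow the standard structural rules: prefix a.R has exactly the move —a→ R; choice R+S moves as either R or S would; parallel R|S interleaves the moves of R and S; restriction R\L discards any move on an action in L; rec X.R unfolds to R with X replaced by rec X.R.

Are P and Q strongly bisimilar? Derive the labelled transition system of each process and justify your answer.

LTS(P): 5 reachable states
  s0 = rec X. c.(c.(0 + X) + c.c.0) | -c-> s1
  s1 = c.(0 + (rec X. c.(c.(0 + X) + c.c.0))) + c.c.0 | -c-> s2, -c-> s3
  s2 = 0 + (rec X. c.(c.(0 + X) + c.c.0)) | -c-> s1
  s3 = c.0 | -c-> s4
  s4 = 0 | deadlocked
LTS(Q): 5 reachable states
  t0 = rec X. c.(c.c.0 + c.(0 + X)) | -c-> t1
  t1 = c.c.0 + c.(0 + (rec X. c.(c.c.0 + c.(0 + X)))) | -c-> t2, -c-> t3
  t2 = 0 + (rec X. c.(c.c.0 + c.(0 + X))) | -c-> t1
  t3 = c.0 | -c-> t4
  t4 = 0 | deadlocked
Partition-refinement fixed point:
  B0 = {s0, s2, t0, t2}
  B1 = {s1, t1}
  B2 = {s3, t3}
  B3 = {s4, t4}
s0 ∈ B0, t0 ∈ B0 → same block

YES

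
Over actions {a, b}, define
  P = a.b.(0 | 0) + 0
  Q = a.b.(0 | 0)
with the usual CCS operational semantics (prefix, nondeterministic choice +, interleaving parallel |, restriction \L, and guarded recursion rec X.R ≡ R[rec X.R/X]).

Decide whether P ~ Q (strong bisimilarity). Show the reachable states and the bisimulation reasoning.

P's transition system — 3 states:
  m0 = a.b.(0 | 0) + 0 has moves =a=> m1
  m1 = b.(0 | 0) has moves =b=> m2
  m2 = 0 | 0 has moves deadlocked
Q's transition system — 3 states:
  n0 = a.b.(0 | 0) has moves =a=> n1
  n1 = b.(0 | 0) has moves =b=> n2
  n2 = 0 | 0 has moves deadlocked
Coarsest stable partition (strong bisimilarity classes):
  B0 = {m0, n0}
  B1 = {m1, n1}
  B2 = {m2, n2}
m0 ∈ B0, n0 ∈ B0 → same block

P ~ Q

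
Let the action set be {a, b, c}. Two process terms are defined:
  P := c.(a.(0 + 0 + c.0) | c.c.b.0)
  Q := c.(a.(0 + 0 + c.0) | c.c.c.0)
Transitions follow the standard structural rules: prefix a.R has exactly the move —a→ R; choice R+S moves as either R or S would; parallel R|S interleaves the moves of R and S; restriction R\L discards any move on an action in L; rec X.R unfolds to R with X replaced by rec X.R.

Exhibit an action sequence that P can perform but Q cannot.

Reachable graph of P (13 states):
  u0 = c.(a.(0 + 0 + c.0) | c.c.b.0) → ··c··> u1
  u1 = a.(0 + 0 + c.0) | c.c.b.0 → ··a··> u2, ··c··> u3
  u2 = (0 + 0 + c.0) | c.c.b.0 → ··c··> u4, ··c··> u5
  u3 = a.(0 + 0 + c.0) | c.b.0 → ··a··> u4, ··c··> u6
  u4 = (0 + 0 + c.0) | c.b.0 → ··c··> u7, ··c··> u8
  u5 = 0 | c.c.b.0 → ··c··> u8
  u6 = a.(0 + 0 + c.0) | b.0 → ··a··> u7, ··b··> u9
  u7 = (0 + 0 + c.0) | b.0 → ··b··> u10, ··c··> u11
  u8 = 0 | c.b.0 → ··c··> u11
  u9 = a.(0 + 0 + c.0) | 0 → ··a··> u10
  u10 = (0 + 0 + c.0) | 0 → ··c··> u12
  u11 = 0 | b.0 → ··b··> u12
  u12 = 0 | 0 → ∅
Reachable graph of Q (13 states):
  v0 = c.(a.(0 + 0 + c.0) | c.c.c.0) → ··c··> v1
  v1 = a.(0 + 0 + c.0) | c.c.c.0 → ··a··> v2, ··c··> v3
  v2 = (0 + 0 + c.0) | c.c.c.0 → ··c··> v4, ··c··> v5
  v3 = a.(0 + 0 + c.0) | c.c.0 → ··a··> v4, ··c··> v6
  v4 = (0 + 0 + c.0) | c.c.0 → ··c··> v7, ··c··> v8
  v5 = 0 | c.c.c.0 → ··c··> v8
  v6 = a.(0 + 0 + c.0) | c.0 → ··a··> v7, ··c··> v9
  v7 = (0 + 0 + c.0) | c.0 → ··c··> v10, ··c··> v11
  v8 = 0 | c.c.0 → ··c··> v11
  v9 = a.(0 + 0 + c.0) | 0 → ··a··> v10
  v10 = (0 + 0 + c.0) | 0 → ··c··> v12
  v11 = 0 | c.0 → ··c··> v12
  v12 = 0 | 0 → ∅
Executing cccb from P (initial set {u0}):
  [1] c ⇒ {u1}
  [2] c ⇒ {u3}
  [3] c ⇒ {u6}
  [4] b ⇒ {u9}
  — P admits the full trace.
Executing cccb from Q (initial set {v0}):
  [1] c ⇒ {v1}
  [2] c ⇒ {v3}
  [3] c ⇒ {v6}
  [4] b ⇒ ∅  — Q cannot continue

cccb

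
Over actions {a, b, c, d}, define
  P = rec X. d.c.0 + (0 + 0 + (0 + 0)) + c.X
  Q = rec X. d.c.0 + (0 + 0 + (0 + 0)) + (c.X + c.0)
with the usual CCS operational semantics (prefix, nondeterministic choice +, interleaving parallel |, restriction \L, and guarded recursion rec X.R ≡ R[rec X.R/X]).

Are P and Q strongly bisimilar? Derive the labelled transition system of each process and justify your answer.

P ≁ Q

LTS(P): 3 reachable states
  m0 = rec X. d.c.0 + (0 + 0 + (0 + 0)) + c.X has moves —c→ m0, —d→ m1
  m1 = c.0 has moves —c→ m2
  m2 = 0 has moves (no moves)
LTS(Q): 3 reachable states
  n0 = rec X. d.c.0 + (0 + 0 + (0 + 0)) + (c.X + c.0) has moves —c→ n0, —c→ n1, —d→ n2
  n1 = 0 has moves (no moves)
  n2 = c.0 has moves —c→ n1
Bisimilarity quotient blocks:
  B0 = {m0}
  B1 = {m1, n2}
  B2 = {m2, n1}
  B3 = {n0}
m0 ∈ B0, n0 ∈ B3 → different blocks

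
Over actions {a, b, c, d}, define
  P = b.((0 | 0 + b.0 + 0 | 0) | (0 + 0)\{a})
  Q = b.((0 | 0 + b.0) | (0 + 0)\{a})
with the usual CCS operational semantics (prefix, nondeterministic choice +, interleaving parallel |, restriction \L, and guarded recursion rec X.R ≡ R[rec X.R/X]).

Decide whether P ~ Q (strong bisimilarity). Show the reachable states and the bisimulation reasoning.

P's transition system — 3 states:
  m0 = b.((0 | 0 + b.0 + 0 | 0) | (0 + 0)\{a}) ⊢ —b→ m1
  m1 = (0 | 0 + b.0 + 0 | 0) | (0 + 0)\{a} ⊢ —b→ m2
  m2 = 0 | (0 + 0)\{a} ⊢ ·
Q's transition system — 3 states:
  n0 = b.((0 | 0 + b.0) | (0 + 0)\{a}) ⊢ —b→ n1
  n1 = (0 | 0 + b.0) | (0 + 0)\{a} ⊢ —b→ n2
  n2 = 0 | (0 + 0)\{a} ⊢ ·
Bisimilarity quotient blocks:
  B0 = {m0, n0}
  B1 = {m1, n1}
  B2 = {m2, n2}
m0 ∈ B0, n0 ∈ B0 → same block

YES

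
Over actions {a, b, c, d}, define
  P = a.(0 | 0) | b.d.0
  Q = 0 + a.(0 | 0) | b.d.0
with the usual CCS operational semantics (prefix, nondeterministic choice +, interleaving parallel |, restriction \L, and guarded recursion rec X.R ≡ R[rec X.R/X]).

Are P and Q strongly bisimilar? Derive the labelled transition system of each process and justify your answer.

P ~ Q

LTS(P): 6 reachable states
  m0 = a.(0 | 0) | b.d.0 | =a=> m1, =b=> m2
  m1 = 0 | 0 | b.d.0 | =b=> m3
  m2 = a.(0 | 0) | d.0 | =a=> m3, =d=> m4
  m3 = 0 | 0 | d.0 | =d=> m5
  m4 = a.(0 | 0) | 0 | =a=> m5
  m5 = 0 | 0 | 0 | ∅
LTS(Q): 6 reachable states
  n0 = 0 + a.(0 | 0) | b.d.0 | =a=> n1, =b=> n2
  n1 = 0 | 0 | b.d.0 | =b=> n3
  n2 = a.(0 | 0) | d.0 | =a=> n3, =d=> n4
  n3 = 0 | 0 | d.0 | =d=> n5
  n4 = a.(0 | 0) | 0 | =a=> n5
  n5 = 0 | 0 | 0 | ∅
Partition-refinement fixed point:
  B0 = {m0, n0}
  B1 = {m1, n1}
  B2 = {m3, n3}
  B3 = {m5, n5}
  B4 = {m2, n2}
  B5 = {m4, n4}
m0 ∈ B0, n0 ∈ B0 → same block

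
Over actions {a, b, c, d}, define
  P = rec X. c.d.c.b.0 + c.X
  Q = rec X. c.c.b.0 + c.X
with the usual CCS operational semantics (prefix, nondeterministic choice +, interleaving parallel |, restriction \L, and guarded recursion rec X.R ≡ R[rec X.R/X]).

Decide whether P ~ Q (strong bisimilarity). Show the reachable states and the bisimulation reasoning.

not bisimilar

P's transition system — 5 states:
  p0 = rec X. c.d.c.b.0 + c.X → =c=> p0, =c=> p1
  p1 = d.c.b.0 → =d=> p2
  p2 = c.b.0 → =c=> p3
  p3 = b.0 → =b=> p4
  p4 = 0 → ·
Q's transition system — 4 states:
  q0 = rec X. c.c.b.0 + c.X → =c=> q0, =c=> q1
  q1 = c.b.0 → =c=> q2
  q2 = b.0 → =b=> q3
  q3 = 0 → ·
Bisimilarity quotient blocks:
  B0 = {p0}
  B1 = {p1}
  B2 = {p2, q1}
  B3 = {p3, q2}
  B4 = {p4, q3}
  B5 = {q0}
p0 ∈ B0, q0 ∈ B5 → different blocks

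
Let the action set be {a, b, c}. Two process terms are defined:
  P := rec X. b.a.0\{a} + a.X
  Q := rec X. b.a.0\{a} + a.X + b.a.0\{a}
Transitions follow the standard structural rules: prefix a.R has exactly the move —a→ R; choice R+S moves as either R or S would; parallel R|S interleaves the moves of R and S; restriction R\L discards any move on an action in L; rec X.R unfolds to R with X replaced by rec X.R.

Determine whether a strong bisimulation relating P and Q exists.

Reachable graph of P (3 states):
  s0 = rec X. b.a.0\{a} + a.X | =a=> s0, =b=> s1
  s1 = a.0\{a} | =a=> s2
  s2 = 0\{a} | (no moves)
Reachable graph of Q (3 states):
  t0 = rec X. b.a.0\{a} + a.X + b.a.0\{a} | =a=> t0, =b=> t1
  t1 = a.0\{a} | =a=> t2
  t2 = 0\{a} | (no moves)
Bisimilarity quotient blocks:
  B0 = {s0, t0}
  B1 = {s1, t1}
  B2 = {s2, t2}
s0 ∈ B0, t0 ∈ B0 → same block

bisimilar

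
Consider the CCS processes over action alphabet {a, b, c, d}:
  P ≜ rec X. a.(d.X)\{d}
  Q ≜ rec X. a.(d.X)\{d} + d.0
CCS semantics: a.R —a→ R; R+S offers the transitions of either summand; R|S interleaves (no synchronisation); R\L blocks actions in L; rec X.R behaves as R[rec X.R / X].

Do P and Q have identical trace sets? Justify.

NO — witness ⟨d⟩

P's transition system — 2 states:
  s0 = rec X. a.(d.X)\{d} ⊢ —a→ s1
  s1 = (d.(rec X. a.(d.X)\{d}))\{d} ⊢ (no moves)
Q's transition system — 3 states:
  t0 = rec X. a.(d.X)\{d} + d.0 ⊢ —a→ t1, —d→ t2
  t1 = (d.(rec X. a.(d.X)\{d} + d.0))\{d} ⊢ (no moves)
  t2 = 0 ⊢ (no moves)
Executing d from Q (initial set {t0}):
  after d @ step 1: {t2}
  Q completes σ.
Executing d from P (initial set {s0}):
  after d @ step 1: ∅  — P cannot continue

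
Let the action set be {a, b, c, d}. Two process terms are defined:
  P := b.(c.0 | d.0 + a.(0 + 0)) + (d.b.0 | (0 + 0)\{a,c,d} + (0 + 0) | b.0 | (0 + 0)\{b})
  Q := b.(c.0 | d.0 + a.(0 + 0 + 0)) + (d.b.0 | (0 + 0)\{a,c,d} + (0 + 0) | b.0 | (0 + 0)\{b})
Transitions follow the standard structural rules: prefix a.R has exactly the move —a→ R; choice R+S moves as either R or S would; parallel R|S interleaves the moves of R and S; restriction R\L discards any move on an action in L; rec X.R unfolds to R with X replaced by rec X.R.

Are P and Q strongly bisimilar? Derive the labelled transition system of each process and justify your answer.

P ~ Q

Reachable graph of P (9 states):
  p0 = b.(c.0 | d.0 + a.(0 + 0)) + (d.b.0 | (0 + 0)\{a,c,d} + (0 + 0) | b.0 | (0 + 0)\{b}) has moves -b-> p1, -b-> p2, -d-> p3
  p1 = (0 + 0) | 0 | (0 + 0)\{b} has moves ·
  p2 = c.0 | d.0 + a.(0 + 0) has moves -a-> p4, -c-> p5, -d-> p6
  p3 = b.0 | (0 + 0)\{a,c,d} has moves -b-> p7
  p4 = 0 + 0 has moves ·
  p5 = 0 | d.0 has moves -d-> p8
  p6 = c.0 | 0 has moves -c-> p8
  p7 = 0 | (0 + 0)\{a,c,d} has moves ·
  p8 = 0 | 0 has moves ·
Reachable graph of Q (9 states):
  q0 = b.(c.0 | d.0 + a.(0 + 0 + 0)) + (d.b.0 | (0 + 0)\{a,c,d} + (0 + 0) | b.0 | (0 + 0)\{b}) has moves -b-> q1, -b-> q2, -d-> q3
  q1 = (0 + 0) | 0 | (0 + 0)\{b} has moves ·
  q2 = c.0 | d.0 + a.(0 + 0 + 0) has moves -a-> q4, -c-> q5, -d-> q6
  q3 = b.0 | (0 + 0)\{a,c,d} has moves -b-> q7
  q4 = 0 + 0 + 0 has moves ·
  q5 = 0 | d.0 has moves -d-> q8
  q6 = c.0 | 0 has moves -c-> q8
  q7 = 0 | (0 + 0)\{a,c,d} has moves ·
  q8 = 0 | 0 has moves ·
Coarsest stable partition (strong bisimilarity classes):
  B0 = {p0, q0}
  B1 = {p3, q3}
  B2 = {p1, p4, p7, p8, q1, q4, q7, q8}
  B3 = {p2, q2}
  B4 = {p6, q6}
  B5 = {p5, q5}
p0 ∈ B0, q0 ∈ B0 → same block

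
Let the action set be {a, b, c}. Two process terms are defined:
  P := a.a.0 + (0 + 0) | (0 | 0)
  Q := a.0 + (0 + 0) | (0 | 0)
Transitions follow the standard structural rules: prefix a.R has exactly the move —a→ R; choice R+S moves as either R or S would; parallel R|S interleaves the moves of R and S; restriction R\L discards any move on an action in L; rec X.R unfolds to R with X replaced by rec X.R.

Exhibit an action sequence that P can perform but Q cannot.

Reachable graph of P (3 states):
  p0 = a.a.0 + (0 + 0) | (0 | 0) → =a=> p1
  p1 = a.0 → =a=> p2
  p2 = 0 → (no moves)
Reachable graph of Q (2 states):
  q0 = a.0 + (0 + 0) | (0 | 0) → =a=> q1
  q1 = 0 → (no moves)
Executing aa from P (initial set {p0}):
  step 1 (a): {p1}
  step 2 (a): {p2}
  P completes σ.
Executing aa from Q (initial set {q0}):
  step 1 (a): {q1}
  step 2 (a): no successor for Q

aa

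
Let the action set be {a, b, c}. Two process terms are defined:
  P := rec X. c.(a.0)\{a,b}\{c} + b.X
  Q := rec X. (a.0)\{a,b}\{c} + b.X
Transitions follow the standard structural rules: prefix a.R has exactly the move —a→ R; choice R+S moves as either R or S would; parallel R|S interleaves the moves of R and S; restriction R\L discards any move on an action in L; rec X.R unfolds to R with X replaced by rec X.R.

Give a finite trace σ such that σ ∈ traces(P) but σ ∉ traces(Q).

c

LTS(P): 2 reachable states
  p0 = rec X. c.(a.0)\{a,b}\{c} + b.X ⊢ --b--▸ p0, --c--▸ p1
  p1 = (a.0)\{a,b}\{c} ⊢ ·
LTS(Q): 1 reachable states
  q0 = rec X. (a.0)\{a,b}\{c} + b.X ⊢ --b--▸ q0
Executing c from P (initial set {p0}):
  after c @ step 1: {p1}
  ✓ P
Executing c from Q (initial set {q0}):
  after c @ step 1: no successor for Q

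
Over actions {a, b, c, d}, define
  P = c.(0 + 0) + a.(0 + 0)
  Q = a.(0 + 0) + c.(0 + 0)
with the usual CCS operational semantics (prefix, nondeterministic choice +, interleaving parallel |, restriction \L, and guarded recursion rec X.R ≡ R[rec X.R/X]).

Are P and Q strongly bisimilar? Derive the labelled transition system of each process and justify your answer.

LTS(P): 2 reachable states
  u0 = c.(0 + 0) + a.(0 + 0) | ··a··> u1, ··c··> u1
  u1 = 0 + 0 | stopped
LTS(Q): 2 reachable states
  v0 = a.(0 + 0) + c.(0 + 0) | ··a··> v1, ··c··> v1
  v1 = 0 + 0 | stopped
Coarsest stable partition (strong bisimilarity classes):
  B0 = {u0, v0}
  B1 = {u1, v1}
u0 ∈ B0, v0 ∈ B0 → same block

bisimilar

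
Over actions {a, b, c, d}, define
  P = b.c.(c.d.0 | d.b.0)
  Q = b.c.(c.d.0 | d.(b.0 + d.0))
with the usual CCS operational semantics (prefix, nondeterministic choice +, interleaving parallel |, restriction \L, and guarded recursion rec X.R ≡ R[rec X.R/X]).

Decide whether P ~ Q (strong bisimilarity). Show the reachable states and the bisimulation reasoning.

NO

LTS(P): 11 reachable states
  u0 = b.c.(c.d.0 | d.b.0) ⊢ =b=> u1
  u1 = c.(c.d.0 | d.b.0) ⊢ =c=> u2
  u2 = c.d.0 | d.b.0 ⊢ =c=> u3, =d=> u4
  u3 = d.0 | d.b.0 ⊢ =d=> u5, =d=> u6
  u4 = c.d.0 | b.0 ⊢ =b=> u7, =c=> u6
  u5 = 0 | d.b.0 ⊢ =d=> u8
  u6 = d.0 | b.0 ⊢ =b=> u9, =d=> u8
  u7 = c.d.0 | 0 ⊢ =c=> u9
  u8 = 0 | b.0 ⊢ =b=> u10
  u9 = d.0 | 0 ⊢ =d=> u10
  u10 = 0 | 0 ⊢ deadlocked
LTS(Q): 11 reachable states
  v0 = b.c.(c.d.0 | d.(b.0 + d.0)) ⊢ =b=> v1
  v1 = c.(c.d.0 | d.(b.0 + d.0)) ⊢ =c=> v2
  v2 = c.d.0 | d.(b.0 + d.0) ⊢ =c=> v3, =d=> v4
  v3 = d.0 | d.(b.0 + d.0) ⊢ =d=> v5, =d=> v6
  v4 = c.d.0 | (b.0 + d.0) ⊢ =b=> v7, =c=> v6, =d=> v7
  v5 = 0 | d.(b.0 + d.0) ⊢ =d=> v8
  v6 = d.0 | (b.0 + d.0) ⊢ =b=> v9, =d=> v8, =d=> v9
  v7 = c.d.0 | 0 ⊢ =c=> v9
  v8 = 0 | (b.0 + d.0) ⊢ =b=> v10, =d=> v10
  v9 = d.0 | 0 ⊢ =d=> v10
  v10 = 0 | 0 ⊢ deadlocked
Partition-refinement fixed point:
  B0 = {u0}
  B1 = {u1}
  B2 = {u2}
  B3 = {u4}
  B4 = {u6}
  B5 = {u9, v9}
  B6 = {u10, v10}
  B7 = {u8}
  B8 = {u7, v7}
  B9 = {u3}
  B10 = {u5}
  B11 = {v0}
  B12 = {v1}
  B13 = {v2}
  B14 = {v3}
  B15 = {v6}
  B16 = {v8}
  B17 = {v5}
  B18 = {v4}
u0 ∈ B0, v0 ∈ B11 → different blocks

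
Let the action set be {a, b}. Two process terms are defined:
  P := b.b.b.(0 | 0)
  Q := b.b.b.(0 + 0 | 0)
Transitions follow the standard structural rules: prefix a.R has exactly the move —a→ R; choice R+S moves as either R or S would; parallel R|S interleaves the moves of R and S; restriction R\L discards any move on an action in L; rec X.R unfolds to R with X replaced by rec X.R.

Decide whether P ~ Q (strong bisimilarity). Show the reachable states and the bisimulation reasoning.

bisimilar

Reachable graph of P (4 states):
  u0 = b.b.b.(0 | 0) has moves =b=> u1
  u1 = b.b.(0 | 0) has moves =b=> u2
  u2 = b.(0 | 0) has moves =b=> u3
  u3 = 0 | 0 has moves (no moves)
Reachable graph of Q (4 states):
  v0 = b.b.b.(0 + 0 | 0) has moves =b=> v1
  v1 = b.b.(0 + 0 | 0) has moves =b=> v2
  v2 = b.(0 + 0 | 0) has moves =b=> v3
  v3 = 0 + 0 | 0 has moves (no moves)
Bisimilarity quotient blocks:
  B0 = {u0, v0}
  B1 = {u1, v1}
  B2 = {u2, v2}
  B3 = {u3, v3}
u0 ∈ B0, v0 ∈ B0 → same block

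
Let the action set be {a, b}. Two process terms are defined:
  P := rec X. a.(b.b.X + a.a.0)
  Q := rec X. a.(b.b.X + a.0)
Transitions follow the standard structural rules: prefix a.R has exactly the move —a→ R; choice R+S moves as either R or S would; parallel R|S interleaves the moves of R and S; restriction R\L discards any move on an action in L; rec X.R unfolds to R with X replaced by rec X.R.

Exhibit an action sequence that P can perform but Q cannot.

aaa

LTS(P): 5 reachable states
  p0 = rec X. a.(b.b.X + a.a.0) → --a--▸ p1
  p1 = b.b.(rec X. a.(b.b.X + a.a.0)) + a.a.0 → --a--▸ p2, --b--▸ p3
  p2 = a.0 → --a--▸ p4
  p3 = b.(rec X. a.(b.b.X + a.a.0)) → --b--▸ p0
  p4 = 0 → ·
LTS(Q): 4 reachable states
  q0 = rec X. a.(b.b.X + a.0) → --a--▸ q1
  q1 = b.b.(rec X. a.(b.b.X + a.0)) + a.0 → --a--▸ q2, --b--▸ q3
  q2 = 0 → ·
  q3 = b.(rec X. a.(b.b.X + a.0)) → --b--▸ q0
Trace ⟨aaa⟩ through P, begin at {p0}:
  [1] a ⇒ {p1}
  [2] a ⇒ {p2}
  [3] a ⇒ {p4}
  ✓ P
Trace ⟨aaa⟩ through Q, begin at {q0}:
  [1] a ⇒ {q1}
  [2] a ⇒ {q2}
  [3] a ⇒ no successor for Q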